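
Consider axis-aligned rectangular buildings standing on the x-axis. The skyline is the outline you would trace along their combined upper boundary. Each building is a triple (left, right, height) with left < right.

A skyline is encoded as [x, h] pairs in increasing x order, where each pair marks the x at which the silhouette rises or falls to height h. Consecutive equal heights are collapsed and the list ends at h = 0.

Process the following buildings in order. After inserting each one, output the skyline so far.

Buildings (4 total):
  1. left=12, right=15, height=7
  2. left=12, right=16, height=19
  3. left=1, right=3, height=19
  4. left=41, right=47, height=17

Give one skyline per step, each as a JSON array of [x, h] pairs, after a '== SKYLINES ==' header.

== SKYLINES ==
[[12,7],[15,0]]
[[12,19],[16,0]]
[[1,19],[3,0],[12,19],[16,0]]
[[1,19],[3,0],[12,19],[16,0],[41,17],[47,0]]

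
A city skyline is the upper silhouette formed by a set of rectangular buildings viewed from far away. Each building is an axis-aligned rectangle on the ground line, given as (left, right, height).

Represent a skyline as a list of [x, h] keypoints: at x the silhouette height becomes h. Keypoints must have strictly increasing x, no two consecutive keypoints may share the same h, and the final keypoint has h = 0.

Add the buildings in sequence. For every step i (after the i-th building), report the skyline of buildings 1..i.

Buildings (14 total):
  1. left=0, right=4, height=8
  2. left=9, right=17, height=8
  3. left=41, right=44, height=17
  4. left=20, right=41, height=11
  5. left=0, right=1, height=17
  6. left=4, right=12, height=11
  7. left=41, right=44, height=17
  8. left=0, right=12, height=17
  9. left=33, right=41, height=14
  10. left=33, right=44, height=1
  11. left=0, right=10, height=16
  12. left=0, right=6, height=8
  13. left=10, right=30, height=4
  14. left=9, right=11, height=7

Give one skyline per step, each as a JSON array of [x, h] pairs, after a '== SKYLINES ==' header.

== SKYLINES ==
[[0,8],[4,0]]
[[0,8],[4,0],[9,8],[17,0]]
[[0,8],[4,0],[9,8],[17,0],[41,17],[44,0]]
[[0,8],[4,0],[9,8],[17,0],[20,11],[41,17],[44,0]]
[[0,17],[1,8],[4,0],[9,8],[17,0],[20,11],[41,17],[44,0]]
[[0,17],[1,8],[4,11],[12,8],[17,0],[20,11],[41,17],[44,0]]
[[0,17],[1,8],[4,11],[12,8],[17,0],[20,11],[41,17],[44,0]]
[[0,17],[12,8],[17,0],[20,11],[41,17],[44,0]]
[[0,17],[12,8],[17,0],[20,11],[33,14],[41,17],[44,0]]
[[0,17],[12,8],[17,0],[20,11],[33,14],[41,17],[44,0]]
[[0,17],[12,8],[17,0],[20,11],[33,14],[41,17],[44,0]]
[[0,17],[12,8],[17,0],[20,11],[33,14],[41,17],[44,0]]
[[0,17],[12,8],[17,4],[20,11],[33,14],[41,17],[44,0]]
[[0,17],[12,8],[17,4],[20,11],[33,14],[41,17],[44,0]]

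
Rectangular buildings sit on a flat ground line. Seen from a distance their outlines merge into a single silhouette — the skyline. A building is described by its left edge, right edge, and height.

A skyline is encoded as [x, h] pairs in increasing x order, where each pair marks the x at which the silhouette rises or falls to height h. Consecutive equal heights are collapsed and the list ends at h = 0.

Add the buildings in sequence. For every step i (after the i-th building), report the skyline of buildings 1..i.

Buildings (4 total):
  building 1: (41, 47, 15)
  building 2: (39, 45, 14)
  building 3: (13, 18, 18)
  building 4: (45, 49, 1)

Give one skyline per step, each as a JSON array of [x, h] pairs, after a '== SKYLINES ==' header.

== SKYLINES ==
[[41,15],[47,0]]
[[39,14],[41,15],[47,0]]
[[13,18],[18,0],[39,14],[41,15],[47,0]]
[[13,18],[18,0],[39,14],[41,15],[47,1],[49,0]]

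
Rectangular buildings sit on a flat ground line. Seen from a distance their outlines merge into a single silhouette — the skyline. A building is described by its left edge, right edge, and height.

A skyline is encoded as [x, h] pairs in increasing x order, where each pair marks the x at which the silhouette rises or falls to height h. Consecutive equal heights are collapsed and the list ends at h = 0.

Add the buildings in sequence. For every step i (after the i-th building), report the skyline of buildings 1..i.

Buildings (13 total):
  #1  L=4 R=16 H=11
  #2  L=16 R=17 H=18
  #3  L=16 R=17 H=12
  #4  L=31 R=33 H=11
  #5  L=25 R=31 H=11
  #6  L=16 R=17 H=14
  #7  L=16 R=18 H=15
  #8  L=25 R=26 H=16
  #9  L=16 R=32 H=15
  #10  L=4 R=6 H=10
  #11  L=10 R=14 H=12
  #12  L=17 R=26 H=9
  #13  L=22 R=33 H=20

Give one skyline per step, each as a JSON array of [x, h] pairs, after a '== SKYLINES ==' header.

== SKYLINES ==
[[4,11],[16,0]]
[[4,11],[16,18],[17,0]]
[[4,11],[16,18],[17,0]]
[[4,11],[16,18],[17,0],[31,11],[33,0]]
[[4,11],[16,18],[17,0],[25,11],[33,0]]
[[4,11],[16,18],[17,0],[25,11],[33,0]]
[[4,11],[16,18],[17,15],[18,0],[25,11],[33,0]]
[[4,11],[16,18],[17,15],[18,0],[25,16],[26,11],[33,0]]
[[4,11],[16,18],[17,15],[25,16],[26,15],[32,11],[33,0]]
[[4,11],[16,18],[17,15],[25,16],[26,15],[32,11],[33,0]]
[[4,11],[10,12],[14,11],[16,18],[17,15],[25,16],[26,15],[32,11],[33,0]]
[[4,11],[10,12],[14,11],[16,18],[17,15],[25,16],[26,15],[32,11],[33,0]]
[[4,11],[10,12],[14,11],[16,18],[17,15],[22,20],[33,0]]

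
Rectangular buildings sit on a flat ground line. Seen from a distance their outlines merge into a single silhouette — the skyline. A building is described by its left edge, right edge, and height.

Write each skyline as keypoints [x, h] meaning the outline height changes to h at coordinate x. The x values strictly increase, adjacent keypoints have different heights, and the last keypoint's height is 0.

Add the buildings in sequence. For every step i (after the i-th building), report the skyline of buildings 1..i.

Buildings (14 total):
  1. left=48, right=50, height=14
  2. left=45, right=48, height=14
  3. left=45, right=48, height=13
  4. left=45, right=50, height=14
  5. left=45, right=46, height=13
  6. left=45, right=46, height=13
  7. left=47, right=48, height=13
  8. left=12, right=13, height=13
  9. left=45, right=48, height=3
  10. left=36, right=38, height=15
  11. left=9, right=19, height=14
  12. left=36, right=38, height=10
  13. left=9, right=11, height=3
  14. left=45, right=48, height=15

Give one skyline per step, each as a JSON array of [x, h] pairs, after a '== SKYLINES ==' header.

== SKYLINES ==
[[48,14],[50,0]]
[[45,14],[50,0]]
[[45,14],[50,0]]
[[45,14],[50,0]]
[[45,14],[50,0]]
[[45,14],[50,0]]
[[45,14],[50,0]]
[[12,13],[13,0],[45,14],[50,0]]
[[12,13],[13,0],[45,14],[50,0]]
[[12,13],[13,0],[36,15],[38,0],[45,14],[50,0]]
[[9,14],[19,0],[36,15],[38,0],[45,14],[50,0]]
[[9,14],[19,0],[36,15],[38,0],[45,14],[50,0]]
[[9,14],[19,0],[36,15],[38,0],[45,14],[50,0]]
[[9,14],[19,0],[36,15],[38,0],[45,15],[48,14],[50,0]]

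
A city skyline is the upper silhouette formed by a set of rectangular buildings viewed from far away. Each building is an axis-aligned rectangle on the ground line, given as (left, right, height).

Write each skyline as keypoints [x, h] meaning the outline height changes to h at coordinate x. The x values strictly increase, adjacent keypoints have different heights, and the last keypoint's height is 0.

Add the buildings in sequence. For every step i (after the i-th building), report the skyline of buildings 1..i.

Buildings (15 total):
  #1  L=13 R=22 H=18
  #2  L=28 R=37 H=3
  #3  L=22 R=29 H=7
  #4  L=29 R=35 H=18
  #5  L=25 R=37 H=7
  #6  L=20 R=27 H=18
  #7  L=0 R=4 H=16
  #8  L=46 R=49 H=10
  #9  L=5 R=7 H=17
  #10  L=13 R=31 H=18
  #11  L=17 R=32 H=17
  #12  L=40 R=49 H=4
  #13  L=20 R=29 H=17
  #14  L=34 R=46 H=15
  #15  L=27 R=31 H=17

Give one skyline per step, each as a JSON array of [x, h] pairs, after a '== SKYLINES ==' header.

== SKYLINES ==
[[13,18],[22,0]]
[[13,18],[22,0],[28,3],[37,0]]
[[13,18],[22,7],[29,3],[37,0]]
[[13,18],[22,7],[29,18],[35,3],[37,0]]
[[13,18],[22,7],[29,18],[35,7],[37,0]]
[[13,18],[27,7],[29,18],[35,7],[37,0]]
[[0,16],[4,0],[13,18],[27,7],[29,18],[35,7],[37,0]]
[[0,16],[4,0],[13,18],[27,7],[29,18],[35,7],[37,0],[46,10],[49,0]]
[[0,16],[4,0],[5,17],[7,0],[13,18],[27,7],[29,18],[35,7],[37,0],[46,10],[49,0]]
[[0,16],[4,0],[5,17],[7,0],[13,18],[35,7],[37,0],[46,10],[49,0]]
[[0,16],[4,0],[5,17],[7,0],[13,18],[35,7],[37,0],[46,10],[49,0]]
[[0,16],[4,0],[5,17],[7,0],[13,18],[35,7],[37,0],[40,4],[46,10],[49,0]]
[[0,16],[4,0],[5,17],[7,0],[13,18],[35,7],[37,0],[40,4],[46,10],[49,0]]
[[0,16],[4,0],[5,17],[7,0],[13,18],[35,15],[46,10],[49,0]]
[[0,16],[4,0],[5,17],[7,0],[13,18],[35,15],[46,10],[49,0]]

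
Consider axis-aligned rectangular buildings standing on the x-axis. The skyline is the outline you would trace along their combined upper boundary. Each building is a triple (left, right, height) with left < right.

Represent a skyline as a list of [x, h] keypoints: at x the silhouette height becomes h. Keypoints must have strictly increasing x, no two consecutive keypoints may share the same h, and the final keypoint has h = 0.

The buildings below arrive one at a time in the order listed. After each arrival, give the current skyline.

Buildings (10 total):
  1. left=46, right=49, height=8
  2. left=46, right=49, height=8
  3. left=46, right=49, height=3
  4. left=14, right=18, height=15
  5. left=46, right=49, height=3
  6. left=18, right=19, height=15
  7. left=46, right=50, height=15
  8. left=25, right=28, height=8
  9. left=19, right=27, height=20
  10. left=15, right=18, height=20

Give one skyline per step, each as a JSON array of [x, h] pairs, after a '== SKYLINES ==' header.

== SKYLINES ==
[[46,8],[49,0]]
[[46,8],[49,0]]
[[46,8],[49,0]]
[[14,15],[18,0],[46,8],[49,0]]
[[14,15],[18,0],[46,8],[49,0]]
[[14,15],[19,0],[46,8],[49,0]]
[[14,15],[19,0],[46,15],[50,0]]
[[14,15],[19,0],[25,8],[28,0],[46,15],[50,0]]
[[14,15],[19,20],[27,8],[28,0],[46,15],[50,0]]
[[14,15],[15,20],[18,15],[19,20],[27,8],[28,0],[46,15],[50,0]]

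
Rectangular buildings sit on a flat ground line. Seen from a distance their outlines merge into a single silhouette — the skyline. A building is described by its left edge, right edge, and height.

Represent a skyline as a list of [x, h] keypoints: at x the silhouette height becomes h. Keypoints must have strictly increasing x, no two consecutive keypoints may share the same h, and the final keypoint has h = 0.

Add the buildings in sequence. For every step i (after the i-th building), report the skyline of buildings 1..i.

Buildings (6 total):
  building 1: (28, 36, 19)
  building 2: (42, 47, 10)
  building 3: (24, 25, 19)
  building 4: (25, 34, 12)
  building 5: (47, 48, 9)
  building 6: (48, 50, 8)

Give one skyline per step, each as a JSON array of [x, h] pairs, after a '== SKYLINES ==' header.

== SKYLINES ==
[[28,19],[36,0]]
[[28,19],[36,0],[42,10],[47,0]]
[[24,19],[25,0],[28,19],[36,0],[42,10],[47,0]]
[[24,19],[25,12],[28,19],[36,0],[42,10],[47,0]]
[[24,19],[25,12],[28,19],[36,0],[42,10],[47,9],[48,0]]
[[24,19],[25,12],[28,19],[36,0],[42,10],[47,9],[48,8],[50,0]]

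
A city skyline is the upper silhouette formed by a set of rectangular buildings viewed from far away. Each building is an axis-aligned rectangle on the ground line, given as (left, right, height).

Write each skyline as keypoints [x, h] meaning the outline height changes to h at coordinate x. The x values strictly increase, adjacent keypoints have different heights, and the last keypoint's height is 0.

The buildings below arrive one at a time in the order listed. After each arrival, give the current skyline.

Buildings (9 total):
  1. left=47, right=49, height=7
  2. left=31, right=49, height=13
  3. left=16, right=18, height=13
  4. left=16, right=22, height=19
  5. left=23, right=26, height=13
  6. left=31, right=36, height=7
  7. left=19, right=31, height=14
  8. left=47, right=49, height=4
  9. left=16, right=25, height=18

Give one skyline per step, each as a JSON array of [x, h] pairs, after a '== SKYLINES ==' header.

== SKYLINES ==
[[47,7],[49,0]]
[[31,13],[49,0]]
[[16,13],[18,0],[31,13],[49,0]]
[[16,19],[22,0],[31,13],[49,0]]
[[16,19],[22,0],[23,13],[26,0],[31,13],[49,0]]
[[16,19],[22,0],[23,13],[26,0],[31,13],[49,0]]
[[16,19],[22,14],[31,13],[49,0]]
[[16,19],[22,14],[31,13],[49,0]]
[[16,19],[22,18],[25,14],[31,13],[49,0]]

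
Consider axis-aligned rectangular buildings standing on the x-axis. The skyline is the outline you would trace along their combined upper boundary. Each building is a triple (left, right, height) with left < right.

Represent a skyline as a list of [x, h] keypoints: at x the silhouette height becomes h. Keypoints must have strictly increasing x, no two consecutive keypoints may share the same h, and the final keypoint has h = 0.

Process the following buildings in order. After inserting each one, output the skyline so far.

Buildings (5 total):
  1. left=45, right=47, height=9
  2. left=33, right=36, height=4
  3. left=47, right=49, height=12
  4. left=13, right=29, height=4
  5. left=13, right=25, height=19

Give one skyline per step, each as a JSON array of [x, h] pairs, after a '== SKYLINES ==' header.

== SKYLINES ==
[[45,9],[47,0]]
[[33,4],[36,0],[45,9],[47,0]]
[[33,4],[36,0],[45,9],[47,12],[49,0]]
[[13,4],[29,0],[33,4],[36,0],[45,9],[47,12],[49,0]]
[[13,19],[25,4],[29,0],[33,4],[36,0],[45,9],[47,12],[49,0]]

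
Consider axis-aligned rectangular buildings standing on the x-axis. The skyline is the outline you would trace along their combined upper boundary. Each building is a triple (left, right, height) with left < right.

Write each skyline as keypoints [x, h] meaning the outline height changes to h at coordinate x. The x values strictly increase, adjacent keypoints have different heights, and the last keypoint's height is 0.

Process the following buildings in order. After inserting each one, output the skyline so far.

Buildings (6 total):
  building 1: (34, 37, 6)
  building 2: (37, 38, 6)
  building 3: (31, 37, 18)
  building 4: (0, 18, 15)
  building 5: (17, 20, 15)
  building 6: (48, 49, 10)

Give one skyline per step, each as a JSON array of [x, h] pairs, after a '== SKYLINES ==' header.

== SKYLINES ==
[[34,6],[37,0]]
[[34,6],[38,0]]
[[31,18],[37,6],[38,0]]
[[0,15],[18,0],[31,18],[37,6],[38,0]]
[[0,15],[20,0],[31,18],[37,6],[38,0]]
[[0,15],[20,0],[31,18],[37,6],[38,0],[48,10],[49,0]]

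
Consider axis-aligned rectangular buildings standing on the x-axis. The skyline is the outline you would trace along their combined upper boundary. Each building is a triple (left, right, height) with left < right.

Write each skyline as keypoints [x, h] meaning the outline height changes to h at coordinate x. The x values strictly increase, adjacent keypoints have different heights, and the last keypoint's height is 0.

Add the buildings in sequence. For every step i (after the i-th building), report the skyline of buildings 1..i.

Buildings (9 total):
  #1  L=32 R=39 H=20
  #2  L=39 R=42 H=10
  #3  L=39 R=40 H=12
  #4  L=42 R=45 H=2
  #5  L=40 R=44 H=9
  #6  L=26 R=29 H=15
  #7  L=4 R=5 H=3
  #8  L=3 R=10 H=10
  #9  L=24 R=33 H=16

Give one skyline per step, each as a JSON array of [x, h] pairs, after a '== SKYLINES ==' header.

== SKYLINES ==
[[32,20],[39,0]]
[[32,20],[39,10],[42,0]]
[[32,20],[39,12],[40,10],[42,0]]
[[32,20],[39,12],[40,10],[42,2],[45,0]]
[[32,20],[39,12],[40,10],[42,9],[44,2],[45,0]]
[[26,15],[29,0],[32,20],[39,12],[40,10],[42,9],[44,2],[45,0]]
[[4,3],[5,0],[26,15],[29,0],[32,20],[39,12],[40,10],[42,9],[44,2],[45,0]]
[[3,10],[10,0],[26,15],[29,0],[32,20],[39,12],[40,10],[42,9],[44,2],[45,0]]
[[3,10],[10,0],[24,16],[32,20],[39,12],[40,10],[42,9],[44,2],[45,0]]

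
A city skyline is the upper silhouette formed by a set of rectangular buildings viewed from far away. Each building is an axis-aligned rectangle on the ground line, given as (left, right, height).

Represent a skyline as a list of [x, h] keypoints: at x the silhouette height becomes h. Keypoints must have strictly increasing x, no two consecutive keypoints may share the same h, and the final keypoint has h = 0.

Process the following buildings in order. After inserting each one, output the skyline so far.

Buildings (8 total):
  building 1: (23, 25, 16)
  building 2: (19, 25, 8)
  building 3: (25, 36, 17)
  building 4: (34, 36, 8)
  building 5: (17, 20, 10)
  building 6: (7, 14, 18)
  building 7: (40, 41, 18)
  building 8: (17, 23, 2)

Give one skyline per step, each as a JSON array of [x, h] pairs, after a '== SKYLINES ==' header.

== SKYLINES ==
[[23,16],[25,0]]
[[19,8],[23,16],[25,0]]
[[19,8],[23,16],[25,17],[36,0]]
[[19,8],[23,16],[25,17],[36,0]]
[[17,10],[20,8],[23,16],[25,17],[36,0]]
[[7,18],[14,0],[17,10],[20,8],[23,16],[25,17],[36,0]]
[[7,18],[14,0],[17,10],[20,8],[23,16],[25,17],[36,0],[40,18],[41,0]]
[[7,18],[14,0],[17,10],[20,8],[23,16],[25,17],[36,0],[40,18],[41,0]]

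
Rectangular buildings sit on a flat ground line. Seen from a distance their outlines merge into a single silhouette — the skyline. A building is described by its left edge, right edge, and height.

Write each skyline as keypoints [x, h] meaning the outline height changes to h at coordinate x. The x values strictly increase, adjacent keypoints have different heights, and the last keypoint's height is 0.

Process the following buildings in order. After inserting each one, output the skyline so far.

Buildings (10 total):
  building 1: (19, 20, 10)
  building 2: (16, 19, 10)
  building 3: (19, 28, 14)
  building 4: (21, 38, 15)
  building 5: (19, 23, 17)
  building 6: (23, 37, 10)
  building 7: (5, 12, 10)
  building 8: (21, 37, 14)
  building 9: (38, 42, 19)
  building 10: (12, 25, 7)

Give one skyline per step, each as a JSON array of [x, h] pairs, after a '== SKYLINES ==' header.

== SKYLINES ==
[[19,10],[20,0]]
[[16,10],[20,0]]
[[16,10],[19,14],[28,0]]
[[16,10],[19,14],[21,15],[38,0]]
[[16,10],[19,17],[23,15],[38,0]]
[[16,10],[19,17],[23,15],[38,0]]
[[5,10],[12,0],[16,10],[19,17],[23,15],[38,0]]
[[5,10],[12,0],[16,10],[19,17],[23,15],[38,0]]
[[5,10],[12,0],[16,10],[19,17],[23,15],[38,19],[42,0]]
[[5,10],[12,7],[16,10],[19,17],[23,15],[38,19],[42,0]]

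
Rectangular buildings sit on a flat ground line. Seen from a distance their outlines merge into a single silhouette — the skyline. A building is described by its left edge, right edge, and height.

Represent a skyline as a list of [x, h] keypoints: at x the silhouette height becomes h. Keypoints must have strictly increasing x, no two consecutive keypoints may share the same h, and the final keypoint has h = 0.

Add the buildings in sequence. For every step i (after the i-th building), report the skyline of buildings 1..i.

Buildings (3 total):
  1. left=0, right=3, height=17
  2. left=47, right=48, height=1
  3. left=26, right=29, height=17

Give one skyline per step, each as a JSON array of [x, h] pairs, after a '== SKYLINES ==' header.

== SKYLINES ==
[[0,17],[3,0]]
[[0,17],[3,0],[47,1],[48,0]]
[[0,17],[3,0],[26,17],[29,0],[47,1],[48,0]]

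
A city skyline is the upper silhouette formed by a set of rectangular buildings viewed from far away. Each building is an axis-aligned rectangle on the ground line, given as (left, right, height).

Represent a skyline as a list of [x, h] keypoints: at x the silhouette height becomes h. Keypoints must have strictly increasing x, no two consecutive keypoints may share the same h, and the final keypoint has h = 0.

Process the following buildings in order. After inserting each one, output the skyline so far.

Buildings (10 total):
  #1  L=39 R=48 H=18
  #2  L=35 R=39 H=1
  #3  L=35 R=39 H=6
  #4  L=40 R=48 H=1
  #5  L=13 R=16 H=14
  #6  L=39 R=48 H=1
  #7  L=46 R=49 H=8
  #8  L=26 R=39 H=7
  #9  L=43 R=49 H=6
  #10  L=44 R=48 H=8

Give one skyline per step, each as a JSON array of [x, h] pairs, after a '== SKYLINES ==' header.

== SKYLINES ==
[[39,18],[48,0]]
[[35,1],[39,18],[48,0]]
[[35,6],[39,18],[48,0]]
[[35,6],[39,18],[48,0]]
[[13,14],[16,0],[35,6],[39,18],[48,0]]
[[13,14],[16,0],[35,6],[39,18],[48,0]]
[[13,14],[16,0],[35,6],[39,18],[48,8],[49,0]]
[[13,14],[16,0],[26,7],[39,18],[48,8],[49,0]]
[[13,14],[16,0],[26,7],[39,18],[48,8],[49,0]]
[[13,14],[16,0],[26,7],[39,18],[48,8],[49,0]]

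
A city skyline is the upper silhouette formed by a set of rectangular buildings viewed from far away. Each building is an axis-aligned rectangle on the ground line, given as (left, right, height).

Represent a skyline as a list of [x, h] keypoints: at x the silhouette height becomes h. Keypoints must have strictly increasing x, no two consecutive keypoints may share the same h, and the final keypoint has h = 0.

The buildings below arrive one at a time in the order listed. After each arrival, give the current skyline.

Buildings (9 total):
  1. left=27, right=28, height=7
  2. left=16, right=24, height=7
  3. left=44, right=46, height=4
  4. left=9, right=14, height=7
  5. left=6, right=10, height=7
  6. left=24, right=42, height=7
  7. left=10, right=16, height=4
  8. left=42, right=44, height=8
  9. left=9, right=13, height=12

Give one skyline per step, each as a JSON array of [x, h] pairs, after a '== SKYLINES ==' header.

== SKYLINES ==
[[27,7],[28,0]]
[[16,7],[24,0],[27,7],[28,0]]
[[16,7],[24,0],[27,7],[28,0],[44,4],[46,0]]
[[9,7],[14,0],[16,7],[24,0],[27,7],[28,0],[44,4],[46,0]]
[[6,7],[14,0],[16,7],[24,0],[27,7],[28,0],[44,4],[46,0]]
[[6,7],[14,0],[16,7],[42,0],[44,4],[46,0]]
[[6,7],[14,4],[16,7],[42,0],[44,4],[46,0]]
[[6,7],[14,4],[16,7],[42,8],[44,4],[46,0]]
[[6,7],[9,12],[13,7],[14,4],[16,7],[42,8],[44,4],[46,0]]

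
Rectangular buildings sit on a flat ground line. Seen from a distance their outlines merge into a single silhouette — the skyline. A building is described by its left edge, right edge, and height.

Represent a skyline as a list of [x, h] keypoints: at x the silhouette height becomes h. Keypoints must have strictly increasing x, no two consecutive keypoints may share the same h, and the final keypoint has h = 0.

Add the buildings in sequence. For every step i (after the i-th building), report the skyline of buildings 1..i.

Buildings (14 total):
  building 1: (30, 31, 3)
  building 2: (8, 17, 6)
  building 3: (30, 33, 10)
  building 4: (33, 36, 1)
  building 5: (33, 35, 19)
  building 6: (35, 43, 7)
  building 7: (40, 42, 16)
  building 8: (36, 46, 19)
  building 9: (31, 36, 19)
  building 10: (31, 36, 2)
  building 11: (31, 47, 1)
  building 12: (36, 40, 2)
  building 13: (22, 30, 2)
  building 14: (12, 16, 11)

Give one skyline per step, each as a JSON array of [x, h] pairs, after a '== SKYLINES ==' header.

== SKYLINES ==
[[30,3],[31,0]]
[[8,6],[17,0],[30,3],[31,0]]
[[8,6],[17,0],[30,10],[33,0]]
[[8,6],[17,0],[30,10],[33,1],[36,0]]
[[8,6],[17,0],[30,10],[33,19],[35,1],[36,0]]
[[8,6],[17,0],[30,10],[33,19],[35,7],[43,0]]
[[8,6],[17,0],[30,10],[33,19],[35,7],[40,16],[42,7],[43,0]]
[[8,6],[17,0],[30,10],[33,19],[35,7],[36,19],[46,0]]
[[8,6],[17,0],[30,10],[31,19],[46,0]]
[[8,6],[17,0],[30,10],[31,19],[46,0]]
[[8,6],[17,0],[30,10],[31,19],[46,1],[47,0]]
[[8,6],[17,0],[30,10],[31,19],[46,1],[47,0]]
[[8,6],[17,0],[22,2],[30,10],[31,19],[46,1],[47,0]]
[[8,6],[12,11],[16,6],[17,0],[22,2],[30,10],[31,19],[46,1],[47,0]]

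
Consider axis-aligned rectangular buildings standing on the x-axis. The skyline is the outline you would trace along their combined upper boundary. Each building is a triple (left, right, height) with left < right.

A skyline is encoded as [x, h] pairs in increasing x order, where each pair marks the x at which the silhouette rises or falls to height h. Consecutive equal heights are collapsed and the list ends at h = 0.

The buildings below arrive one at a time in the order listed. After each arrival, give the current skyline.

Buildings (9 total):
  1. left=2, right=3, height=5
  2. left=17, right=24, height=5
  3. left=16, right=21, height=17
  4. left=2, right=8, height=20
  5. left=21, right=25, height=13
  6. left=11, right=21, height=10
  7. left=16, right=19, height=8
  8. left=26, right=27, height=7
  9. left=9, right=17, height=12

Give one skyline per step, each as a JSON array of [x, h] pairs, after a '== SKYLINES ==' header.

== SKYLINES ==
[[2,5],[3,0]]
[[2,5],[3,0],[17,5],[24,0]]
[[2,5],[3,0],[16,17],[21,5],[24,0]]
[[2,20],[8,0],[16,17],[21,5],[24,0]]
[[2,20],[8,0],[16,17],[21,13],[25,0]]
[[2,20],[8,0],[11,10],[16,17],[21,13],[25,0]]
[[2,20],[8,0],[11,10],[16,17],[21,13],[25,0]]
[[2,20],[8,0],[11,10],[16,17],[21,13],[25,0],[26,7],[27,0]]
[[2,20],[8,0],[9,12],[16,17],[21,13],[25,0],[26,7],[27,0]]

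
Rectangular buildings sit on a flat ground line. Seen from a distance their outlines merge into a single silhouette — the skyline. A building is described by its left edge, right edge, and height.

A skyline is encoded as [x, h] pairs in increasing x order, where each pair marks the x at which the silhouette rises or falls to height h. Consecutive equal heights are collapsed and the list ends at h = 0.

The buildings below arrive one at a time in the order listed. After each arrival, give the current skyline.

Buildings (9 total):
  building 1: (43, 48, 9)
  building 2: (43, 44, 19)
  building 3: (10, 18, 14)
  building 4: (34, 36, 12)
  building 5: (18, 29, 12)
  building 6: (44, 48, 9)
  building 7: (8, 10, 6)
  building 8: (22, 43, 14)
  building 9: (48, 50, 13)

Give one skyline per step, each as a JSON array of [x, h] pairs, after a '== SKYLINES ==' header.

== SKYLINES ==
[[43,9],[48,0]]
[[43,19],[44,9],[48,0]]
[[10,14],[18,0],[43,19],[44,9],[48,0]]
[[10,14],[18,0],[34,12],[36,0],[43,19],[44,9],[48,0]]
[[10,14],[18,12],[29,0],[34,12],[36,0],[43,19],[44,9],[48,0]]
[[10,14],[18,12],[29,0],[34,12],[36,0],[43,19],[44,9],[48,0]]
[[8,6],[10,14],[18,12],[29,0],[34,12],[36,0],[43,19],[44,9],[48,0]]
[[8,6],[10,14],[18,12],[22,14],[43,19],[44,9],[48,0]]
[[8,6],[10,14],[18,12],[22,14],[43,19],[44,9],[48,13],[50,0]]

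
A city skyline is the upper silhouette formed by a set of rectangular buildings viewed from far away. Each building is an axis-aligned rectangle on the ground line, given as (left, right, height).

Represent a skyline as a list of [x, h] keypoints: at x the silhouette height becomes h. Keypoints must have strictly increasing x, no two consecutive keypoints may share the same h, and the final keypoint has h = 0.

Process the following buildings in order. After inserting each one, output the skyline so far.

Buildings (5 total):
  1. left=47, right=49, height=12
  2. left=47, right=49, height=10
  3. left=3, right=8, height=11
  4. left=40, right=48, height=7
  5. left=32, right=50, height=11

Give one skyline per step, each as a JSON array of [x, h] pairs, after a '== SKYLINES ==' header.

== SKYLINES ==
[[47,12],[49,0]]
[[47,12],[49,0]]
[[3,11],[8,0],[47,12],[49,0]]
[[3,11],[8,0],[40,7],[47,12],[49,0]]
[[3,11],[8,0],[32,11],[47,12],[49,11],[50,0]]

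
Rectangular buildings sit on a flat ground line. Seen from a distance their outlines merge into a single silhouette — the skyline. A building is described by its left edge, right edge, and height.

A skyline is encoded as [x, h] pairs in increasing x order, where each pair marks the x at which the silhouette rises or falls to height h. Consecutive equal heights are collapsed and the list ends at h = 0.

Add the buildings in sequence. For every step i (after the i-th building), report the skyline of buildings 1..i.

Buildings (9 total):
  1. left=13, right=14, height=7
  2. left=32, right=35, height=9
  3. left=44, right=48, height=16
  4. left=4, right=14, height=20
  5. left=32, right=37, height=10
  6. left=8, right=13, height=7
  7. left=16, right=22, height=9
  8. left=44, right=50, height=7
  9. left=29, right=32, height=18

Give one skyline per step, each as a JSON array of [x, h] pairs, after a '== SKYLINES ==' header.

== SKYLINES ==
[[13,7],[14,0]]
[[13,7],[14,0],[32,9],[35,0]]
[[13,7],[14,0],[32,9],[35,0],[44,16],[48,0]]
[[4,20],[14,0],[32,9],[35,0],[44,16],[48,0]]
[[4,20],[14,0],[32,10],[37,0],[44,16],[48,0]]
[[4,20],[14,0],[32,10],[37,0],[44,16],[48,0]]
[[4,20],[14,0],[16,9],[22,0],[32,10],[37,0],[44,16],[48,0]]
[[4,20],[14,0],[16,9],[22,0],[32,10],[37,0],[44,16],[48,7],[50,0]]
[[4,20],[14,0],[16,9],[22,0],[29,18],[32,10],[37,0],[44,16],[48,7],[50,0]]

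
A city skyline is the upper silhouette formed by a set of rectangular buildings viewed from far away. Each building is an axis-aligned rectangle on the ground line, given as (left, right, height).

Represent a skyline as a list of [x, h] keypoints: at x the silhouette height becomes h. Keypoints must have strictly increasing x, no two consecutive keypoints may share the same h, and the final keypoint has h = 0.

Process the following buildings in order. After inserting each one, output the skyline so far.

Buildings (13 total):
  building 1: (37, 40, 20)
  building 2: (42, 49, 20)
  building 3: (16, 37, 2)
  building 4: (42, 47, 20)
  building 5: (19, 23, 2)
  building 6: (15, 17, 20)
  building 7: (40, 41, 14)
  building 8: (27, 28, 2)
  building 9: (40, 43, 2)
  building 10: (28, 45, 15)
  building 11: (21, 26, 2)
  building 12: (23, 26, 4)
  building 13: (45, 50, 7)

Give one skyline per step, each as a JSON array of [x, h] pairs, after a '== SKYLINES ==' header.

== SKYLINES ==
[[37,20],[40,0]]
[[37,20],[40,0],[42,20],[49,0]]
[[16,2],[37,20],[40,0],[42,20],[49,0]]
[[16,2],[37,20],[40,0],[42,20],[49,0]]
[[16,2],[37,20],[40,0],[42,20],[49,0]]
[[15,20],[17,2],[37,20],[40,0],[42,20],[49,0]]
[[15,20],[17,2],[37,20],[40,14],[41,0],[42,20],[49,0]]
[[15,20],[17,2],[37,20],[40,14],[41,0],[42,20],[49,0]]
[[15,20],[17,2],[37,20],[40,14],[41,2],[42,20],[49,0]]
[[15,20],[17,2],[28,15],[37,20],[40,15],[42,20],[49,0]]
[[15,20],[17,2],[28,15],[37,20],[40,15],[42,20],[49,0]]
[[15,20],[17,2],[23,4],[26,2],[28,15],[37,20],[40,15],[42,20],[49,0]]
[[15,20],[17,2],[23,4],[26,2],[28,15],[37,20],[40,15],[42,20],[49,7],[50,0]]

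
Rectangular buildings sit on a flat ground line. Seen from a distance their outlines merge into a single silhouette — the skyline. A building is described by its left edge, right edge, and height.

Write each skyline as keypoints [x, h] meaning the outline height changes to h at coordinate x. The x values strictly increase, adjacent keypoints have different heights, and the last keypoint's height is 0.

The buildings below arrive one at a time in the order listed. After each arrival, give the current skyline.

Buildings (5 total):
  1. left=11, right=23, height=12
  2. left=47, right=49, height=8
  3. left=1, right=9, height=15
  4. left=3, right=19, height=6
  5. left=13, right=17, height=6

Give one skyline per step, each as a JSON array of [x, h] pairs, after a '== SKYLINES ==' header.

== SKYLINES ==
[[11,12],[23,0]]
[[11,12],[23,0],[47,8],[49,0]]
[[1,15],[9,0],[11,12],[23,0],[47,8],[49,0]]
[[1,15],[9,6],[11,12],[23,0],[47,8],[49,0]]
[[1,15],[9,6],[11,12],[23,0],[47,8],[49,0]]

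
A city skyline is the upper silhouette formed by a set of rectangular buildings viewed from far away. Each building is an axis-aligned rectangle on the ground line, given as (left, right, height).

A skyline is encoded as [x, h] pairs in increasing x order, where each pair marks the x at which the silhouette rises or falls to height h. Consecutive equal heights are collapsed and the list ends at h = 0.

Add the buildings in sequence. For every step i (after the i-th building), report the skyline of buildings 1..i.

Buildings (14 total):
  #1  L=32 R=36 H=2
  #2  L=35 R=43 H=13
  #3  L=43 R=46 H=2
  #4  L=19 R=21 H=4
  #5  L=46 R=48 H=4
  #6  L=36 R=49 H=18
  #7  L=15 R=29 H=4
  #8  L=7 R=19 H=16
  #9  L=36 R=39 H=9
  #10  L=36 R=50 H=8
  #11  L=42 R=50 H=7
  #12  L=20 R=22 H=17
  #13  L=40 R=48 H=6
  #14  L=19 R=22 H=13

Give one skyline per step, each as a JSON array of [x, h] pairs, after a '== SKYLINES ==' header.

== SKYLINES ==
[[32,2],[36,0]]
[[32,2],[35,13],[43,0]]
[[32,2],[35,13],[43,2],[46,0]]
[[19,4],[21,0],[32,2],[35,13],[43,2],[46,0]]
[[19,4],[21,0],[32,2],[35,13],[43,2],[46,4],[48,0]]
[[19,4],[21,0],[32,2],[35,13],[36,18],[49,0]]
[[15,4],[29,0],[32,2],[35,13],[36,18],[49,0]]
[[7,16],[19,4],[29,0],[32,2],[35,13],[36,18],[49,0]]
[[7,16],[19,4],[29,0],[32,2],[35,13],[36,18],[49,0]]
[[7,16],[19,4],[29,0],[32,2],[35,13],[36,18],[49,8],[50,0]]
[[7,16],[19,4],[29,0],[32,2],[35,13],[36,18],[49,8],[50,0]]
[[7,16],[19,4],[20,17],[22,4],[29,0],[32,2],[35,13],[36,18],[49,8],[50,0]]
[[7,16],[19,4],[20,17],[22,4],[29,0],[32,2],[35,13],[36,18],[49,8],[50,0]]
[[7,16],[19,13],[20,17],[22,4],[29,0],[32,2],[35,13],[36,18],[49,8],[50,0]]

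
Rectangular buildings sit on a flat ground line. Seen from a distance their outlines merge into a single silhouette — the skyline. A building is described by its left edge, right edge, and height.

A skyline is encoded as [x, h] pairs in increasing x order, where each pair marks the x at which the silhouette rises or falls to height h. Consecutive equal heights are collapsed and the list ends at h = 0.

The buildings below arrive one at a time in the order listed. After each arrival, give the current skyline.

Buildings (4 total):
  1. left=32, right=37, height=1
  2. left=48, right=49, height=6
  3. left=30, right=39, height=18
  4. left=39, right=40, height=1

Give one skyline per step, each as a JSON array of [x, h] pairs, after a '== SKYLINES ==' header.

== SKYLINES ==
[[32,1],[37,0]]
[[32,1],[37,0],[48,6],[49,0]]
[[30,18],[39,0],[48,6],[49,0]]
[[30,18],[39,1],[40,0],[48,6],[49,0]]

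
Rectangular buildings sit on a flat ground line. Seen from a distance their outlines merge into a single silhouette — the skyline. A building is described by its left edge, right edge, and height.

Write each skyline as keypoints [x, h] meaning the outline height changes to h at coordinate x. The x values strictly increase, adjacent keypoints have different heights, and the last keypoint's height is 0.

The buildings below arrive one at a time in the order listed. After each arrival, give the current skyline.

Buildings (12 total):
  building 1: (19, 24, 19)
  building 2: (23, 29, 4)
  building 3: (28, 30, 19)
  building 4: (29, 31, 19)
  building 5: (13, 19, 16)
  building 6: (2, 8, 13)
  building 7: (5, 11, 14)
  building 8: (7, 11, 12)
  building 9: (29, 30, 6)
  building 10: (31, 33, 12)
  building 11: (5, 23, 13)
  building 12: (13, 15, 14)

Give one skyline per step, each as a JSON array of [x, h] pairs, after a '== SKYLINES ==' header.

== SKYLINES ==
[[19,19],[24,0]]
[[19,19],[24,4],[29,0]]
[[19,19],[24,4],[28,19],[30,0]]
[[19,19],[24,4],[28,19],[31,0]]
[[13,16],[19,19],[24,4],[28,19],[31,0]]
[[2,13],[8,0],[13,16],[19,19],[24,4],[28,19],[31,0]]
[[2,13],[5,14],[11,0],[13,16],[19,19],[24,4],[28,19],[31,0]]
[[2,13],[5,14],[11,0],[13,16],[19,19],[24,4],[28,19],[31,0]]
[[2,13],[5,14],[11,0],[13,16],[19,19],[24,4],[28,19],[31,0]]
[[2,13],[5,14],[11,0],[13,16],[19,19],[24,4],[28,19],[31,12],[33,0]]
[[2,13],[5,14],[11,13],[13,16],[19,19],[24,4],[28,19],[31,12],[33,0]]
[[2,13],[5,14],[11,13],[13,16],[19,19],[24,4],[28,19],[31,12],[33,0]]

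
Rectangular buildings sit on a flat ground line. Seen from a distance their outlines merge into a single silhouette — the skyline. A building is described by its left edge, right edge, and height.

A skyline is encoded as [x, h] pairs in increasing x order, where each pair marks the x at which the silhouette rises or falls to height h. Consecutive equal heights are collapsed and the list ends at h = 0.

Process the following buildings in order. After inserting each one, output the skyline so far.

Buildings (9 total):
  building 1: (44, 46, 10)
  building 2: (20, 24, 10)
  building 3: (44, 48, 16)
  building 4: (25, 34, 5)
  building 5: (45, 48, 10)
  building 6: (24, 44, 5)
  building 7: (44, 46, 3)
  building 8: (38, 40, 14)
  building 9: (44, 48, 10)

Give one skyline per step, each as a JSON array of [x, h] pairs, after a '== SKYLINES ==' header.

== SKYLINES ==
[[44,10],[46,0]]
[[20,10],[24,0],[44,10],[46,0]]
[[20,10],[24,0],[44,16],[48,0]]
[[20,10],[24,0],[25,5],[34,0],[44,16],[48,0]]
[[20,10],[24,0],[25,5],[34,0],[44,16],[48,0]]
[[20,10],[24,5],[44,16],[48,0]]
[[20,10],[24,5],[44,16],[48,0]]
[[20,10],[24,5],[38,14],[40,5],[44,16],[48,0]]
[[20,10],[24,5],[38,14],[40,5],[44,16],[48,0]]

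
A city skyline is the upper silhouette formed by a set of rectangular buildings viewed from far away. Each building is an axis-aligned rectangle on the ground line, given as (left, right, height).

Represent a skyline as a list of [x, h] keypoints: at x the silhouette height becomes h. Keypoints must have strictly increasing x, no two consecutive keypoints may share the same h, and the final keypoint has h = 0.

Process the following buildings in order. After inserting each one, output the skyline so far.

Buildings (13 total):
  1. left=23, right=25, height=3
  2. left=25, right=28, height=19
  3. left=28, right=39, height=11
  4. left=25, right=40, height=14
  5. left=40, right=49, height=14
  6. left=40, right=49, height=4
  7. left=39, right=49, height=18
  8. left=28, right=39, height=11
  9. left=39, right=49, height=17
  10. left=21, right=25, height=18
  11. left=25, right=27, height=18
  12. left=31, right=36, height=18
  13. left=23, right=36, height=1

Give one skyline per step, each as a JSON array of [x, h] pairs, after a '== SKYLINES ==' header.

== SKYLINES ==
[[23,3],[25,0]]
[[23,3],[25,19],[28,0]]
[[23,3],[25,19],[28,11],[39,0]]
[[23,3],[25,19],[28,14],[40,0]]
[[23,3],[25,19],[28,14],[49,0]]
[[23,3],[25,19],[28,14],[49,0]]
[[23,3],[25,19],[28,14],[39,18],[49,0]]
[[23,3],[25,19],[28,14],[39,18],[49,0]]
[[23,3],[25,19],[28,14],[39,18],[49,0]]
[[21,18],[25,19],[28,14],[39,18],[49,0]]
[[21,18],[25,19],[28,14],[39,18],[49,0]]
[[21,18],[25,19],[28,14],[31,18],[36,14],[39,18],[49,0]]
[[21,18],[25,19],[28,14],[31,18],[36,14],[39,18],[49,0]]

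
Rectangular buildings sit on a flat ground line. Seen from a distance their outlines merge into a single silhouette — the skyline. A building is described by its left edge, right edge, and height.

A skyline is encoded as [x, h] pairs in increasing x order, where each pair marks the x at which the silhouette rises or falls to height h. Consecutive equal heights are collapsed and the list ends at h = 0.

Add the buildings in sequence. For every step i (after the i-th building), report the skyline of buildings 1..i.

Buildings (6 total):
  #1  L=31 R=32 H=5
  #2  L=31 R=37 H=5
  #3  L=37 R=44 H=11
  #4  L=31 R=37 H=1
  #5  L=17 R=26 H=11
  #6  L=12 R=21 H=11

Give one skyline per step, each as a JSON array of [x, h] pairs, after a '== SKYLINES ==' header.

== SKYLINES ==
[[31,5],[32,0]]
[[31,5],[37,0]]
[[31,5],[37,11],[44,0]]
[[31,5],[37,11],[44,0]]
[[17,11],[26,0],[31,5],[37,11],[44,0]]
[[12,11],[26,0],[31,5],[37,11],[44,0]]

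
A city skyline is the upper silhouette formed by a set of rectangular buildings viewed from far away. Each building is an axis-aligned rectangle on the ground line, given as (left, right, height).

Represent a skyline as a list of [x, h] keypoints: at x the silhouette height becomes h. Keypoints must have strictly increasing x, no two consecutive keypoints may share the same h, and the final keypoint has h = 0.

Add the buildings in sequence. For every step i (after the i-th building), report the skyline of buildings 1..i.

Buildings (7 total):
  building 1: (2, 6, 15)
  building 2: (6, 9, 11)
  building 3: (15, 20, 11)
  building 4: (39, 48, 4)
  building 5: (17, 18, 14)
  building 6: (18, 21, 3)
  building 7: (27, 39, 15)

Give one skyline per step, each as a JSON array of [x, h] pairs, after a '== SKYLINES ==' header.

== SKYLINES ==
[[2,15],[6,0]]
[[2,15],[6,11],[9,0]]
[[2,15],[6,11],[9,0],[15,11],[20,0]]
[[2,15],[6,11],[9,0],[15,11],[20,0],[39,4],[48,0]]
[[2,15],[6,11],[9,0],[15,11],[17,14],[18,11],[20,0],[39,4],[48,0]]
[[2,15],[6,11],[9,0],[15,11],[17,14],[18,11],[20,3],[21,0],[39,4],[48,0]]
[[2,15],[6,11],[9,0],[15,11],[17,14],[18,11],[20,3],[21,0],[27,15],[39,4],[48,0]]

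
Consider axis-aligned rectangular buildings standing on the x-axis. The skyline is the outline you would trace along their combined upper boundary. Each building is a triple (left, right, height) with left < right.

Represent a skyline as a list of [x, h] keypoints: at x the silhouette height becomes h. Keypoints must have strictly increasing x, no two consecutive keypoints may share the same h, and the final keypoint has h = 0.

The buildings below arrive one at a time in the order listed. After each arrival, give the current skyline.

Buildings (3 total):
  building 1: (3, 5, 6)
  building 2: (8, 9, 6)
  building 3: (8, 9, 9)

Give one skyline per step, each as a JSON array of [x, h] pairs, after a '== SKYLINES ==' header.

== SKYLINES ==
[[3,6],[5,0]]
[[3,6],[5,0],[8,6],[9,0]]
[[3,6],[5,0],[8,9],[9,0]]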